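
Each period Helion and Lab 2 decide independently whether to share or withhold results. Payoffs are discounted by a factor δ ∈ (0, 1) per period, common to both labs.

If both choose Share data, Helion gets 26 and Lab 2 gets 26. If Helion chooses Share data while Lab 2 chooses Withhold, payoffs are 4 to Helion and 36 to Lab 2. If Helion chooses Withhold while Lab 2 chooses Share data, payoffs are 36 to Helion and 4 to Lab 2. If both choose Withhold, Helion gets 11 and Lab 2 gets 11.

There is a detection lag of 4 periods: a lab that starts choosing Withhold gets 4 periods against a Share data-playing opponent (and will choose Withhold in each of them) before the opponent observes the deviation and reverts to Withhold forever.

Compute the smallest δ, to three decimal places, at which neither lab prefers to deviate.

A deviator earns 36 for 4 periods, then 11 forever; cooperating earns 26 forever. Multiplying the IC by (1−δ):
26 ≥ 36(1−δ^4) + 11δ^4, so 25·δ^4 ≥ 10 and δ^4 ≥ 2/5.
δ ≥ (2/5)^(1/4) ≈ 0.795.

0.795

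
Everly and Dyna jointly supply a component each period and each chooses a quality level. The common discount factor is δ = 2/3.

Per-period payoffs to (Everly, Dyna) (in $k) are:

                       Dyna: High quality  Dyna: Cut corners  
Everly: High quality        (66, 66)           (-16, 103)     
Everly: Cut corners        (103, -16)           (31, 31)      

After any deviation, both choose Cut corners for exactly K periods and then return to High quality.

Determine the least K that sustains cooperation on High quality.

Need Σ_{k=1}^{K} δ^k ≥ (103−66)/(66−31) = 1.0571 at δ = 2/3.
At K = 1 the sum is 0.6667 < 1.0571; at K = 2 it is 1.1111 ≥ 1.0571.
So the minimum punishment length is K = 2.

2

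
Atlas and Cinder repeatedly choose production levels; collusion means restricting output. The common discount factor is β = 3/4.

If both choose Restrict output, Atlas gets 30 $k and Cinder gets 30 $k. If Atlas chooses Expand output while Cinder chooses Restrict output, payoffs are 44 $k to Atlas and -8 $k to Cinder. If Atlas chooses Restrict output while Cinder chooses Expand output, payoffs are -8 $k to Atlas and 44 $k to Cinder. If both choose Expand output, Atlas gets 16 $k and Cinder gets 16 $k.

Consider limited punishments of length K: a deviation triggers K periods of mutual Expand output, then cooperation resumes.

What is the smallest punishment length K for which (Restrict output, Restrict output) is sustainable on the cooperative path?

2

Need Σ_{k=1}^{K} β^k ≥ (44−30)/(30−16) = 1.0000 at β = 3/4.
At K = 1 the sum is 0.7500 < 1.0000; at K = 2 it is 1.3125 ≥ 1.0000.
So the minimum punishment length is K = 2.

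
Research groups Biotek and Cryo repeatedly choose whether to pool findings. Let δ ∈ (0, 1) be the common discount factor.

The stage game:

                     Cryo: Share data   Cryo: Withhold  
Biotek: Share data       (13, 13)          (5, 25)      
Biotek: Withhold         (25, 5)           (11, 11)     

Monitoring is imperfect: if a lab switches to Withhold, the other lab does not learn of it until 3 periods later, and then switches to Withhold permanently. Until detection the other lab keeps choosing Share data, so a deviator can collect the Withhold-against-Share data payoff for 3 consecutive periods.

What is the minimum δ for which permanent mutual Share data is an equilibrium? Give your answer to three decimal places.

0.950

A deviator earns 25 for 3 periods, then 11 forever; cooperating earns 13 forever. Multiplying the IC by (1−δ):
13 ≥ 25(1−δ^3) + 11δ^3, so 14·δ^3 ≥ 12 and δ^3 ≥ 6/7.
δ ≥ (6/7)^(1/3) ≈ 0.950.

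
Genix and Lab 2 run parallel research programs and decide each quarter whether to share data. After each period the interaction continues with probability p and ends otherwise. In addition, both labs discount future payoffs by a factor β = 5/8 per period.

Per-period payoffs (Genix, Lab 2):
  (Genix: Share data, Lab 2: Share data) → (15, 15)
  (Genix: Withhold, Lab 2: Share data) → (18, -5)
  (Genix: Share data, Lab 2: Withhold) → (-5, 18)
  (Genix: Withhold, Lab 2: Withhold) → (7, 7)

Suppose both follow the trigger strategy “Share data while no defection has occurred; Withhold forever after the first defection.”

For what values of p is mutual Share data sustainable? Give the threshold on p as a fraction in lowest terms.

Expected continuation weight on next period's payoff is β·p = 5/8·p, which plays the role of the discount factor.
Cooperation requires 5/8·p ≥ (18−15)/(18−7) = 3/11, hence p ≥ 24/55.

24/55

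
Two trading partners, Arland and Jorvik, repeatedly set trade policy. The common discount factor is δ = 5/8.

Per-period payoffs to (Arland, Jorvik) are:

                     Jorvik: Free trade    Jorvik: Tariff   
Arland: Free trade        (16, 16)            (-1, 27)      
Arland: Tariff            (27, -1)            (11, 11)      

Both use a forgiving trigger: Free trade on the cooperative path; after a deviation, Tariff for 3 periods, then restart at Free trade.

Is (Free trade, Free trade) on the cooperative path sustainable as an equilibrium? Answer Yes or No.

No

Comparing payoff streams over the 4 periods until play realigns: cooperate → 16(1+δ+…+δ^3); deviate → 27 + 11(δ+…+δ^3).
Cooperation is sustained iff (16−11)(δ+…+δ^3) ≥ 27−16.
δ+…+δ^3 = 5/8·(1−(5/8)^3)/(1−5/8) = 1.2598, and (27−16)/(16−11) = 2.2000.
1.2598 < 2.2000, so cooperation is not sustainable.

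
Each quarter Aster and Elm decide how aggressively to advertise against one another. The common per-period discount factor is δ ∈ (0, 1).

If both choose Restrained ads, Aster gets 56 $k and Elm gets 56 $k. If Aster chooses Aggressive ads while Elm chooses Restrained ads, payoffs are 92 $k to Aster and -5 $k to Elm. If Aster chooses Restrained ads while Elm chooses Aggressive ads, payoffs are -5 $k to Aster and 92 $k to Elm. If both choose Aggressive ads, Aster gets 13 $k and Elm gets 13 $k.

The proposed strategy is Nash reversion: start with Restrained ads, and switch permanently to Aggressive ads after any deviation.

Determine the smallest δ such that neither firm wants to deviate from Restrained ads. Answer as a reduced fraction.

56/(1−δ) ≥ 92 + 13δ/(1−δ)
56 ≥ 92 − 79δ
δ ≥ 36/79.

36/79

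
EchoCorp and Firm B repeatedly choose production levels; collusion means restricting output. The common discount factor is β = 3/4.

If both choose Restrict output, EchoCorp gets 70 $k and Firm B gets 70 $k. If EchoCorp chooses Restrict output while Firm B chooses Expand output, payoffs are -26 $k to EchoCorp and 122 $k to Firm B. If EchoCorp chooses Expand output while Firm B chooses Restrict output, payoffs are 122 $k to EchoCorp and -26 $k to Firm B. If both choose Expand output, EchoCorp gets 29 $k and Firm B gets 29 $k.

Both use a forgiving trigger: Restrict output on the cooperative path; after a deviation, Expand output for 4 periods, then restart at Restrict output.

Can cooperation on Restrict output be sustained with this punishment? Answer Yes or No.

Yes

Comparing payoff streams over the 5 periods until play realigns: cooperate → 70(1+β+…+β^4); deviate → 122 + 29(β+…+β^4).
Cooperation is sustained iff (70−29)(β+…+β^4) ≥ 122−70.
β+…+β^4 = 3/4·(1−(3/4)^4)/(1−3/4) = 2.0508, and (122−70)/(70−29) = 1.2683.
2.0508 ≥ 1.2683, so cooperation is sustainable.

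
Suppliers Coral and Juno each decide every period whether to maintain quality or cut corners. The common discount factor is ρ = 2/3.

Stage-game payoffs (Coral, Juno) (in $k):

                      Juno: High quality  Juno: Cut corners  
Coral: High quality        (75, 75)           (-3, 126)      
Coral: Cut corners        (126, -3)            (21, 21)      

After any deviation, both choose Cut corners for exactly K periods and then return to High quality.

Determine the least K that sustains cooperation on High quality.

Need Σ_{k=1}^{K} ρ^k ≥ (126−75)/(75−21) = 0.9444 at ρ = 2/3.
At K = 1 the sum is 0.6667 < 0.9444; at K = 2 it is 1.1111 ≥ 0.9444.
So the minimum punishment length is K = 2.

2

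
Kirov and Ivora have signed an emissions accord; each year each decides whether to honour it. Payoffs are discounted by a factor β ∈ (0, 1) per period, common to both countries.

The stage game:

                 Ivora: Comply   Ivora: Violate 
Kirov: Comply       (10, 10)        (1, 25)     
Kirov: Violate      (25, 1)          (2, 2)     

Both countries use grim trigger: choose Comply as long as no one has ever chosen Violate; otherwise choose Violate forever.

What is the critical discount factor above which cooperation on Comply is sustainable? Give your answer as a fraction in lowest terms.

15/23

10/(1−β) ≥ 25 + 2β/(1−β)
10 ≥ 25 − 23β
β ≥ 15/23.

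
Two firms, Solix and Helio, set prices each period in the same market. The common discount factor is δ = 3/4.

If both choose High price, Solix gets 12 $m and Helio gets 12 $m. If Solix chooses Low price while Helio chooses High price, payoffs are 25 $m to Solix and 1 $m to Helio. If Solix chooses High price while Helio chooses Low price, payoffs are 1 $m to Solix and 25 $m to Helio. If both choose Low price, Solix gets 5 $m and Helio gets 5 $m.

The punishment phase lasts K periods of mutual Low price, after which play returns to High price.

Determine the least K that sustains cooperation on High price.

4

IC: δ(1−δ^K)/(1−δ) ≥ (25−12)/(12−5) = 13/7.
With δ = 3/4: need 1 − δ^K ≥ 13/7·(1−3/4)/(3/4), i.e. δ^K ≤ 0.3810.
Since (3/4)^3 = 0.4219 and (3/4)^4 = 0.3164, the smallest such K is 4.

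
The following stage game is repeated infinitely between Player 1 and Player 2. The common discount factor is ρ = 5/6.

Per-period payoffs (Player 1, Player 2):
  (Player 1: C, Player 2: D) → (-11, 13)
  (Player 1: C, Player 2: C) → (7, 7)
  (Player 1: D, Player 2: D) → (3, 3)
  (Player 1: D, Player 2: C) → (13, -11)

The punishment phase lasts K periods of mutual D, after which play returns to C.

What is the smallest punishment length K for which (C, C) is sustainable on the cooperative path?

Need Σ_{k=1}^{K} ρ^k ≥ (13−7)/(7−3) = 1.5000 at ρ = 5/6.
At K = 1 the sum is 0.8333 < 1.5000; at K = 2 it is 1.5278 ≥ 1.5000.
So the minimum punishment length is K = 2.

2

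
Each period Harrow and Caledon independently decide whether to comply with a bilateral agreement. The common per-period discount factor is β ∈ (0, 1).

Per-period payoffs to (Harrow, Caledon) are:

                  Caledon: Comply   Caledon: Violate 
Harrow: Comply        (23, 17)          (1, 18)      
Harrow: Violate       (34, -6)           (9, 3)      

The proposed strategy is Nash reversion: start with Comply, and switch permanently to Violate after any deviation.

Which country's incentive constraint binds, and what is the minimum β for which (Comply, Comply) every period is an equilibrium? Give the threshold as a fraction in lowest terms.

Harrow; β ≥ 11/25

For Harrow: deviation gain 34−23 = 11, per-period punishment loss 23−9 = 14. IC gives β ≥ 11/25.
For Caledon: gain 1, loss 14 per period, so β ≥ 1/15.
The tighter constraint is Harrow's, so cooperation needs β ≥ 11/25.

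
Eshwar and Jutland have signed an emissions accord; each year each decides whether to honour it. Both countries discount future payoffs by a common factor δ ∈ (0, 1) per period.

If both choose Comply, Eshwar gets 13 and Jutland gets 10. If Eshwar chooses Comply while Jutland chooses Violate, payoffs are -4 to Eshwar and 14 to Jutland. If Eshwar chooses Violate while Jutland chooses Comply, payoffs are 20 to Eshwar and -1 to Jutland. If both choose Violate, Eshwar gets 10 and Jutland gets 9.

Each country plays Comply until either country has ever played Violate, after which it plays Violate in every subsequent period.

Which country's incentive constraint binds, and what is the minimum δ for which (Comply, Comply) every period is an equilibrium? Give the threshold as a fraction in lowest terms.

For Eshwar: deviation gain 20−13 = 7, per-period punishment loss 13−10 = 3. IC gives δ ≥ 7/10.
For Jutland: gain 4, loss 1 per period, so δ ≥ 4/5.
The tighter constraint is Jutland's, so cooperation needs δ ≥ 4/5.

Jutland; δ ≥ 4/5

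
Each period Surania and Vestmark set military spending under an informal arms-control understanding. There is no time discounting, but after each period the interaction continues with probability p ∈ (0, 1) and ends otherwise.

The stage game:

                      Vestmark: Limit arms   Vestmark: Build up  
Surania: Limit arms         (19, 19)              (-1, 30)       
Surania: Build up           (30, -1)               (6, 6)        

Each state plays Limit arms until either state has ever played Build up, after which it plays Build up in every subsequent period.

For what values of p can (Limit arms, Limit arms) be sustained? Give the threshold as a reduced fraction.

11/24

With no time discounting, the continuation probability p plays the role of the discount factor.
Grim-trigger IC: 19/(1−p) ≥ 30 + 6p/(1−p) ⇒ p ≥ (30−19)/(30−6) = 11/24.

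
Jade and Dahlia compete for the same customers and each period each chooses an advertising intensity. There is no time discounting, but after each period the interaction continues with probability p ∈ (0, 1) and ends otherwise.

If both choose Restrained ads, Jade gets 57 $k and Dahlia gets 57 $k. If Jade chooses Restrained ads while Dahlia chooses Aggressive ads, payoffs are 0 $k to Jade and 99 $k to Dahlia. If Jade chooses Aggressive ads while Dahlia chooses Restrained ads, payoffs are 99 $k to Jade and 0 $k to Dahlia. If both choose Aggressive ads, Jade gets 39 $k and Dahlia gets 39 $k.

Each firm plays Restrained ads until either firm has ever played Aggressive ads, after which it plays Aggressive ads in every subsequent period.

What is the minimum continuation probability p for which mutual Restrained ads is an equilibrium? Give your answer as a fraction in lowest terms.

7/10

Expected cooperation value is 57 + p·57 + p²·57 + … = 57/(1−p); deviation gives 99 + p·39/(1−p).
57 ≥ 99(1−p) + 39p ⇒ 60p ≥ 42 ⇒ p ≥ 42/60 = 7/10.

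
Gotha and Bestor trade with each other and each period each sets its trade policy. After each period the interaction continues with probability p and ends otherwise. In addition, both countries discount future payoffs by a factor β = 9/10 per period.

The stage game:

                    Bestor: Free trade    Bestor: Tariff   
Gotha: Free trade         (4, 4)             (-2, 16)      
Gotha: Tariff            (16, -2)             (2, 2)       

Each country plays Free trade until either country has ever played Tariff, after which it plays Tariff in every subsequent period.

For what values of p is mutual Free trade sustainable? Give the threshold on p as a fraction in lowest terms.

20/21

Expected continuation weight on next period's payoff is β·p = 9/10·p, which plays the role of the discount factor.
Cooperation requires 9/10·p ≥ (16−4)/(16−2) = 6/7, hence p ≥ 20/21.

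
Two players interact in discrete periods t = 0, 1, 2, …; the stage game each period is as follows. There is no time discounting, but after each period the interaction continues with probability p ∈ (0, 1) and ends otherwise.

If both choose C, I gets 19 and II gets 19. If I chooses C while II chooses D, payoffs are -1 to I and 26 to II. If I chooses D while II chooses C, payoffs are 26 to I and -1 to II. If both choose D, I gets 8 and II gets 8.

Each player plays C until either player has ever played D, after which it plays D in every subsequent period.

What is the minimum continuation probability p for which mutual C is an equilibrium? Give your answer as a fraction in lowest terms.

Expected cooperation value is 19 + p·19 + p²·19 + … = 19/(1−p); deviation gives 26 + p·8/(1−p).
19 ≥ 26(1−p) + 8p ⇒ 18p ≥ 7 ⇒ p ≥ 7/18.

7/18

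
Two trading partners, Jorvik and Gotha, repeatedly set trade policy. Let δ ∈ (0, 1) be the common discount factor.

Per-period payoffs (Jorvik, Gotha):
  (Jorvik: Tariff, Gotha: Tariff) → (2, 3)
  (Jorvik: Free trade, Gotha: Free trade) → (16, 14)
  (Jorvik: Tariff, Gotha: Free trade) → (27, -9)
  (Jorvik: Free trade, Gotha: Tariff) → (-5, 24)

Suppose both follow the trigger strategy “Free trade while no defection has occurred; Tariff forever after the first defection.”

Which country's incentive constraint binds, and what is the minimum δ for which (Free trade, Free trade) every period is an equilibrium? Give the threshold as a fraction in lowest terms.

Jorvik's threshold: (27−16)/(27−2) = 11/25.
Gotha's threshold: (24−14)/(24−3) = 10/21.
11/25 < 10/21, so Gotha binds and δ* = 10/21.

Gotha; δ ≥ 10/21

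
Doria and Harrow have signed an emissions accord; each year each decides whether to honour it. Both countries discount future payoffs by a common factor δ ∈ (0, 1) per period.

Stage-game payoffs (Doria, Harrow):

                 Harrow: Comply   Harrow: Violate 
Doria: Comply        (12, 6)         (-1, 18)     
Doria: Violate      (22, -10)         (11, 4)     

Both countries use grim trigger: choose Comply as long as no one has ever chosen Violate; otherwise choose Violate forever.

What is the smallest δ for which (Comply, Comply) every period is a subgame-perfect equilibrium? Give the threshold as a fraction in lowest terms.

For Doria: deviation gain 22−12 = 10, per-period punishment loss 12−11 = 1. IC gives δ ≥ 10/11.
For Harrow: gain 12, loss 2 per period, so δ ≥ 12/14 = 6/7.
The tighter constraint is Doria's, so cooperation needs δ ≥ 10/11.

10/11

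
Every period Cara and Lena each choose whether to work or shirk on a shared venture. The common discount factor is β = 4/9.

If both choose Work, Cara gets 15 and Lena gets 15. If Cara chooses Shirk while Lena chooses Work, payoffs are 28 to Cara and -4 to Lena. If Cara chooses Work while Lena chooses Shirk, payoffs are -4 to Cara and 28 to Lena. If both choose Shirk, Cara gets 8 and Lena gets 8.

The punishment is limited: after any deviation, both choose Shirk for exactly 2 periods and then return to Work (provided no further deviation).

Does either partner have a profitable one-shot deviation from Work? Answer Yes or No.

Yes

IC: β+…+β^2 ≥ (28−15)/(15−8) = 13/7.
At β = 4/9: partial sum = 0.6420 < 1.8571. Cooperation not sustainable.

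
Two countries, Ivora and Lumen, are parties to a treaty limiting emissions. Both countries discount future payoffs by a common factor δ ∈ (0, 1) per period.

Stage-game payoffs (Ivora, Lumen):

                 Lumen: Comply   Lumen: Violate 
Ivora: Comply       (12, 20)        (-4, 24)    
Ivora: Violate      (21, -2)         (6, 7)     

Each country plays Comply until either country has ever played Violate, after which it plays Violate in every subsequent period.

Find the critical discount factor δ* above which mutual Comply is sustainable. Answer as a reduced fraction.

Ivora: cooperation gives 12 each period; deviation gives 21 once then 6 forever.
  12/(1−δ) ≥ 21 + 6δ/(1−δ) ⇒ δ ≥ 9/15 = 3/5.
Lumen: cooperation gives 20 each period; deviation gives 24 once then 7 forever.
  δ ≥ 4/17.
Both must hold, so the binding constraint is Ivora's: δ ≥ 3/5.

3/5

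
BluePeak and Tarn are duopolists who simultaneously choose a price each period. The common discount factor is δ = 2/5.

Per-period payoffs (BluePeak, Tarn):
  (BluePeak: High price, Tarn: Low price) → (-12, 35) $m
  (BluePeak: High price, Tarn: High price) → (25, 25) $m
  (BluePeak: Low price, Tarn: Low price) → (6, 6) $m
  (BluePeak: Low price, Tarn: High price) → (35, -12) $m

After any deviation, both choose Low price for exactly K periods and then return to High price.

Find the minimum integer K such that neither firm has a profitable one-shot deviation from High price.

2

IC: δ(1−δ^K)/(1−δ) ≥ (35−25)/(25−6) = 10/19.
With δ = 2/5: need 1 − δ^K ≥ 10/19·(1−2/5)/(2/5), i.e. δ^K ≤ 0.2105.
Since (2/5)^1 = 0.4000 and (2/5)^2 = 0.1600, the smallest such K is 2.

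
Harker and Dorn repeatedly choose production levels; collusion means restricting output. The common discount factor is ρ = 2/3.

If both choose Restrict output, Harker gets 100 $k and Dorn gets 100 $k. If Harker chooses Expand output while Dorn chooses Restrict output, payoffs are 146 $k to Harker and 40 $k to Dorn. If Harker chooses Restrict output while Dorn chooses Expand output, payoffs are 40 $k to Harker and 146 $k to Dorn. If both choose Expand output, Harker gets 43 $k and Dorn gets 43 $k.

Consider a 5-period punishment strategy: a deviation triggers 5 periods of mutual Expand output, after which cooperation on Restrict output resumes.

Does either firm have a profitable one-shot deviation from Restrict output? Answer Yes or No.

No

A one-shot deviation gives 146 now, then 43 for 5 periods, then back to 100.
Gain from deviating: (146−100) today; loss: (100−43) in each of the next 5 periods.
No-deviation condition: (100−43)(ρ+…+ρ^5) ≥ 146−100, i.e. ρ+…+ρ^5 ≥ 46/57.
At ρ = 2/3: ρ+…+ρ^5 = 1.7366 ≥ 0.8070.
So cooperation is sustainable.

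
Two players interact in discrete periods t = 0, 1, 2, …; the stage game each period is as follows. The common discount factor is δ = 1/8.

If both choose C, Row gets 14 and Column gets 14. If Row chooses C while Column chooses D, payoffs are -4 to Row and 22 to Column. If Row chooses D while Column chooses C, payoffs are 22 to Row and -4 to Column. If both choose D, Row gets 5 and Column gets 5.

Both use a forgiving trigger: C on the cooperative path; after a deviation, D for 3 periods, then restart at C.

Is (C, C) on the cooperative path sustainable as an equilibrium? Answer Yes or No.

Comparing payoff streams over the 4 periods until play realigns: cooperate → 14(1+δ+…+δ^3); deviate → 22 + 5(δ+…+δ^3).
Cooperation is sustained iff (14−5)(δ+…+δ^3) ≥ 22−14.
δ+…+δ^3 = 1/8·(1−(1/8)^3)/(1−1/8) = 0.1426, and (22−14)/(14−5) = 0.8889.
0.1426 < 0.8889, so cooperation is not sustainable.

No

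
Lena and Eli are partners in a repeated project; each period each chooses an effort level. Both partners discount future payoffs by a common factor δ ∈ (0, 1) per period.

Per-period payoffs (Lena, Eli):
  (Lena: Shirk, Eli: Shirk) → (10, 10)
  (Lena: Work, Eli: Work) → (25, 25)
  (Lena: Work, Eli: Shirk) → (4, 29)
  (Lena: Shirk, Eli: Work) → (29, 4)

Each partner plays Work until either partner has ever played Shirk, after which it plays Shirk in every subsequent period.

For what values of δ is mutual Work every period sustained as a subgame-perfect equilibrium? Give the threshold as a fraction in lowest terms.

4/19

One-period gain from deviating is 29 − 25 = 4. The loss is 25 − 10 = 15 in every subsequent period, with present value 15·δ/(1−δ).
Deviation is unprofitable when 15·δ/(1−δ) ≥ 4, i.e. δ/(1−δ) ≥ 4/15.
Equivalently δ ≥ 4/(4+15) = 4/19.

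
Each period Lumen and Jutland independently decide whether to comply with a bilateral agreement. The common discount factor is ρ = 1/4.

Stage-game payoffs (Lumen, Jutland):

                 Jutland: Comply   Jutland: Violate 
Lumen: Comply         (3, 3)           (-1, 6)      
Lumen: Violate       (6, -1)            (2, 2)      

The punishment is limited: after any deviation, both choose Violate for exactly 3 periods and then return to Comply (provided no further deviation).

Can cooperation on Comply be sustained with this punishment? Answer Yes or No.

IC: ρ+…+ρ^3 ≥ (6−3)/(3−2) = 3.
At ρ = 1/4: partial sum = 0.3281 < 3.0000. Cooperation not sustainable.

No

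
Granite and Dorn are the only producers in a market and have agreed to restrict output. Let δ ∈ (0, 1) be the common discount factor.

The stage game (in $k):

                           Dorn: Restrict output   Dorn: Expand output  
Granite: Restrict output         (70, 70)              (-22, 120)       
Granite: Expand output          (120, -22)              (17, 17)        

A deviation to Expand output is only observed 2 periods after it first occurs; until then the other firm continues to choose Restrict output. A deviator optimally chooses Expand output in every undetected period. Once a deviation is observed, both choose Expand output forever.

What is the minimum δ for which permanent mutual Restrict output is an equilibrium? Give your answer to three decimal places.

Deviating for the 2 undetected periods gains 120−70 = 50 per period over cooperation, then loses 70−17 = 53 per period forever once punishment starts.
Gain: 50(1 + δ + … + δ^1); loss: 53·δ^2/(1−δ).
No profitable deviation ⇔ 50(1−δ^2) ≤ 53·δ^2, i.e. δ^2 ≥ 50/(50+53) = 50/103.
Hence δ ≥ (50/103)^(1/2) ≈ 0.697.

0.697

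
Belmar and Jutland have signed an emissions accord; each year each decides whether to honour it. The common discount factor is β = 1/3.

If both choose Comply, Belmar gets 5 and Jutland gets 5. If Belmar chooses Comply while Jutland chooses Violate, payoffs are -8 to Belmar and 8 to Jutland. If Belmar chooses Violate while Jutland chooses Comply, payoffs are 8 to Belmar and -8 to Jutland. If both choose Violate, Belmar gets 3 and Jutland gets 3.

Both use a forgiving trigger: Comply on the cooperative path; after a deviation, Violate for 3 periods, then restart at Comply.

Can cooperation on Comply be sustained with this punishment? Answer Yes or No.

Comparing payoff streams over the 4 periods until play realigns: cooperate → 5(1+β+…+β^3); deviate → 8 + 3(β+…+β^3).
Cooperation is sustained iff (5−3)(β+…+β^3) ≥ 8−5.
β+…+β^3 = 1/3·(1−(1/3)^3)/(1−1/3) = 0.4815, and (8−5)/(5−3) = 1.5000.
0.4815 < 1.5000, so cooperation is not sustainable.

No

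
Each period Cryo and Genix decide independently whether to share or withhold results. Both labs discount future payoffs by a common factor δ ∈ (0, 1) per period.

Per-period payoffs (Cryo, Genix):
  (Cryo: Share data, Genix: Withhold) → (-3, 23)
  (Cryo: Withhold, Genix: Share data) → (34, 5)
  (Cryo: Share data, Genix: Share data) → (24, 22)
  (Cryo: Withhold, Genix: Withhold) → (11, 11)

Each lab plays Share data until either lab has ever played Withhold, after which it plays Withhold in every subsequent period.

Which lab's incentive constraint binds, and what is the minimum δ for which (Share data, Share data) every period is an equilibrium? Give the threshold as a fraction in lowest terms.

Cryo; δ ≥ 10/23

Cryo: cooperation gives 24 each period; deviation gives 34 once then 11 forever.
  24/(1−δ) ≥ 34 + 11δ/(1−δ) ⇒ δ ≥ 10/23.
Genix: cooperation gives 22 each period; deviation gives 23 once then 11 forever.
  δ ≥ 1/12.
Both must hold, so the binding constraint is Cryo's: δ ≥ 10/23.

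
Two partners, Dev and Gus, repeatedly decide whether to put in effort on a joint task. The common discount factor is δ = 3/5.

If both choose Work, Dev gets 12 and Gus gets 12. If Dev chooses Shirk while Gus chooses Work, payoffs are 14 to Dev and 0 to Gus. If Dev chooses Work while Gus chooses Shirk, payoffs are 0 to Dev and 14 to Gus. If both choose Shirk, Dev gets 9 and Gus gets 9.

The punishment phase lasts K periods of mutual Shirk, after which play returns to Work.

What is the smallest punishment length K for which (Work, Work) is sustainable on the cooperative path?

2

Need Σ_{k=1}^{K} δ^k ≥ (14−12)/(12−9) = 0.6667 at δ = 3/5.
At K = 1 the sum is 0.6000 < 0.6667; at K = 2 it is 0.9600 ≥ 0.6667.
So the minimum punishment length is K = 2.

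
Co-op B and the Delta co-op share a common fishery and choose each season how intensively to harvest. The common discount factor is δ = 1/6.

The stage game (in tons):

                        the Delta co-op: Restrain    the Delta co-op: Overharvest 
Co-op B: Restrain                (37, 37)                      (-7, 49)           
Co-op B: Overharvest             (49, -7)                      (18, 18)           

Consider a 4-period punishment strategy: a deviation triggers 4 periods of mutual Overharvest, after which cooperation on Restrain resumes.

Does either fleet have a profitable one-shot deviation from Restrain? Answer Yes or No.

Yes

A one-shot deviation gives 49 now, then 18 for 4 periods, then back to 37.
Gain from deviating: (49−37) today; loss: (37−18) in each of the next 4 periods.
No-deviation condition: (37−18)(δ+…+δ^4) ≥ 49−37, i.e. δ+…+δ^4 ≥ 12/19.
At δ = 1/6: δ+…+δ^4 = 0.1998 < 0.6316.
So cooperation is not sustainable.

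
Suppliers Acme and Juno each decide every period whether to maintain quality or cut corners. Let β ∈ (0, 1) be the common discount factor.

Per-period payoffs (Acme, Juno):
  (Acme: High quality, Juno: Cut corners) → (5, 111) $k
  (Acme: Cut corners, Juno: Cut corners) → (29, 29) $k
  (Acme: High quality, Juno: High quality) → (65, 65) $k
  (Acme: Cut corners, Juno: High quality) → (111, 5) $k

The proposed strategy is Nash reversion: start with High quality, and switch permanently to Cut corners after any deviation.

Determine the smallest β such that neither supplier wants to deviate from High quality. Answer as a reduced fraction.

23/41

65/(1−β) ≥ 111 + 29β/(1−β)
65 ≥ 111 − 82β
β ≥ 46/82 = 23/41.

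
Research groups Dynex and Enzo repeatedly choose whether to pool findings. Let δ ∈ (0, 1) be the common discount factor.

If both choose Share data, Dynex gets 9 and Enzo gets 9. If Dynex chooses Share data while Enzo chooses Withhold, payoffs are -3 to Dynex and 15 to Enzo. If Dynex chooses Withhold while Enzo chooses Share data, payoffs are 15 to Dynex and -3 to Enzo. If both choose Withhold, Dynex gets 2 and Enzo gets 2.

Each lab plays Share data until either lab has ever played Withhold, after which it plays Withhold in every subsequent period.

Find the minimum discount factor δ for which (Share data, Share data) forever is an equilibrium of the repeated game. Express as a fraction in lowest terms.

One-period gain from deviating is 15 − 9 = 6. The loss is 9 − 2 = 7 in every subsequent period, with present value 7·δ/(1−δ).
Deviation is unprofitable when 7·δ/(1−δ) ≥ 6, i.e. δ/(1−δ) ≥ 6/7.
Equivalently δ ≥ 6/(6+7) = 6/13.

6/13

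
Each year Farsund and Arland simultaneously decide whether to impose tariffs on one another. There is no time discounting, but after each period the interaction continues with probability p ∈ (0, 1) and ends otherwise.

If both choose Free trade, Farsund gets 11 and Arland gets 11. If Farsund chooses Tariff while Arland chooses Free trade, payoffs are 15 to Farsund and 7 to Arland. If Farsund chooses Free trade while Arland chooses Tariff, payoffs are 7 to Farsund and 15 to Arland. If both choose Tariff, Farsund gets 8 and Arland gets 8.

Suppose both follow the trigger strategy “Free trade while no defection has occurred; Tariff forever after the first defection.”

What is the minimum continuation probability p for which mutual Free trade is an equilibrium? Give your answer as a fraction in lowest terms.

With no time discounting, the continuation probability p plays the role of the discount factor.
Grim-trigger IC: 11/(1−p) ≥ 15 + 8p/(1−p) ⇒ p ≥ (15−11)/(15−8) = 4/7.

4/7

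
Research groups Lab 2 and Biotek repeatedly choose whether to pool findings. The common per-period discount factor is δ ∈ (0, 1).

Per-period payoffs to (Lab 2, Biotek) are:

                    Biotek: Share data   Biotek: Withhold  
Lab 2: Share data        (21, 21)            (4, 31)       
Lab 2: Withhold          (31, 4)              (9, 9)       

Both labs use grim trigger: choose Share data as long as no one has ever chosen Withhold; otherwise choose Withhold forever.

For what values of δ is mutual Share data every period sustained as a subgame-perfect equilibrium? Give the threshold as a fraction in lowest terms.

5/11

One-period gain from deviating is 31 − 21 = 10. The loss is 21 − 9 = 12 in every subsequent period, with present value 12·δ/(1−δ).
Deviation is unprofitable when 12·δ/(1−δ) ≥ 10, i.e. δ/(1−δ) ≥ 5/6.
Equivalently δ ≥ 10/(10+12) = 5/11.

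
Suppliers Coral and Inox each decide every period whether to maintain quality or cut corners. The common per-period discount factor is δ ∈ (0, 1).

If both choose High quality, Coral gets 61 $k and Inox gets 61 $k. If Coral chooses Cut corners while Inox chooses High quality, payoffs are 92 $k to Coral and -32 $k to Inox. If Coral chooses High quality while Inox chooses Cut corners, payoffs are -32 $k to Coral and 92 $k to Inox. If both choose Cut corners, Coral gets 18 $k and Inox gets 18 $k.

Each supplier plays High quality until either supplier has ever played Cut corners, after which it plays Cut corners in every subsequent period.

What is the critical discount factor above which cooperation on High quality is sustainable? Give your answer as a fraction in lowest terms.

31/74

One-period gain from deviating is 92 − 61 = 31. The loss is 61 − 18 = 43 in every subsequent period, with present value 43·δ/(1−δ).
Deviation is unprofitable when 43·δ/(1−δ) ≥ 31, i.e. δ/(1−δ) ≥ 31/43.
Equivalently δ ≥ 31/(31+43) = 31/74.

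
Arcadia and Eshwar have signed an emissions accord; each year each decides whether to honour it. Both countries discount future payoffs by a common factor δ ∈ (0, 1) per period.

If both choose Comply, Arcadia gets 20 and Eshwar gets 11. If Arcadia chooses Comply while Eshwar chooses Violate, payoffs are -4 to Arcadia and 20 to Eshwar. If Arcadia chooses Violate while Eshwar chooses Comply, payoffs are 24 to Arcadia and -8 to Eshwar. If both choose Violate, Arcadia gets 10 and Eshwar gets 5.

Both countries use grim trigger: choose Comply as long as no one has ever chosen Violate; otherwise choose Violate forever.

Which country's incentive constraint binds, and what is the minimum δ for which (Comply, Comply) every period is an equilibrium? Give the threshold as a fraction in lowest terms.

Eshwar; δ ≥ 3/5

Arcadia: cooperation gives 20 each period; deviation gives 24 once then 10 forever.
  20/(1−δ) ≥ 24 + 10δ/(1−δ) ⇒ δ ≥ 4/14 = 2/7.
Eshwar: cooperation gives 11 each period; deviation gives 20 once then 5 forever.
  δ ≥ 9/15 = 3/5.
Both must hold, so the binding constraint is Eshwar's: δ ≥ 3/5.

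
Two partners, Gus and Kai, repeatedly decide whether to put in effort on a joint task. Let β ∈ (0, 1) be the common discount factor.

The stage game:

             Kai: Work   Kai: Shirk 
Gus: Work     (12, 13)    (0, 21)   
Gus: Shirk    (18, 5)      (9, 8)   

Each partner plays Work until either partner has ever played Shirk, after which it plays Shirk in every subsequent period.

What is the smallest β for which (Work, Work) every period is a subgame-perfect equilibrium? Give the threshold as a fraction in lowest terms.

Gus's threshold: (18−12)/(18−9) = 2/3.
Kai's threshold: (21−13)/(21−8) = 8/13.
2/3 > 8/13, so Gus binds and β* = 2/3.

2/3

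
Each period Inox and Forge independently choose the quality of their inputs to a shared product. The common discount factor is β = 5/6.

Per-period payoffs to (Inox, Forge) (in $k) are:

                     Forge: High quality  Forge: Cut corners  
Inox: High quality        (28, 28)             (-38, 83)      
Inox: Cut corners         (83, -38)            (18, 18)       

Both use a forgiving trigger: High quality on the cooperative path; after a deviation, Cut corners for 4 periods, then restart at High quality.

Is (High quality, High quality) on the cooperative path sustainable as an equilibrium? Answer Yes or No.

IC: β+…+β^4 ≥ (83−28)/(28−18) = 11/2.
At β = 5/6: partial sum = 2.5887 < 5.5000. Cooperation not sustainable.

No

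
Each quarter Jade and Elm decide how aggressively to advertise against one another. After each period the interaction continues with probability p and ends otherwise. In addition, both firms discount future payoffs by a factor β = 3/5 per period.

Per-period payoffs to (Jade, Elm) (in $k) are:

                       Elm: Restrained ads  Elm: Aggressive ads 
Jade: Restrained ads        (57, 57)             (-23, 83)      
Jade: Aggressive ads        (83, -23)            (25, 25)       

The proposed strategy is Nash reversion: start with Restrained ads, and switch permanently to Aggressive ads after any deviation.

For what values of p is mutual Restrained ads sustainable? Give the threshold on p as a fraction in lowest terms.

With continuation probability p and discount β, the effective per-period discount factor is βp.
Grim-trigger IC: βp ≥ (83−57)/(83−25) = 13/29.
So p ≥ (13/29)/(3/5) = 65/87.

65/87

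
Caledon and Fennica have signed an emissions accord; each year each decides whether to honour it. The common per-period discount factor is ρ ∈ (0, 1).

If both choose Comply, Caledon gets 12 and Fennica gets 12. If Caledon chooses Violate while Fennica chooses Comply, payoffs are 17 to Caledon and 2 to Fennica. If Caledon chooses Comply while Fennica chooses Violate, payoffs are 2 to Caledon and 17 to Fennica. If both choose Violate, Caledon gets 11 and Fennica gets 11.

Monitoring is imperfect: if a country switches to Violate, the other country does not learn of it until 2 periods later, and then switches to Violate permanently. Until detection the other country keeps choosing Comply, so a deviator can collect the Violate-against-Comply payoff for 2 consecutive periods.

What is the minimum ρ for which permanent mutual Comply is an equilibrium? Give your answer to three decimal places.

0.913

Deviating for the 2 undetected periods gains 17−12 = 5 per period over cooperation, then loses 12−11 = 1 per period forever once punishment starts.
Gain: 5(1 + ρ + … + ρ^1); loss: 1·ρ^2/(1−ρ).
No profitable deviation ⇔ 5(1−ρ^2) ≤ 1·ρ^2, i.e. ρ^2 ≥ 5/(5+1) = 5/6.
Hence ρ ≥ (5/6)^(1/2) ≈ 0.913.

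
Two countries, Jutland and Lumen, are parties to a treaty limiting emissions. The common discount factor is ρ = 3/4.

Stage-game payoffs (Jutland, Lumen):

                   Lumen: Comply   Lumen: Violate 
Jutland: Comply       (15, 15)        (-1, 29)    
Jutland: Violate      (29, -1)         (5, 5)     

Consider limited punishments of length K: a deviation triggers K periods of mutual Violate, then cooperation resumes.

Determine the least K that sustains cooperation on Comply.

3

Need Σ_{k=1}^{K} ρ^k ≥ (29−15)/(15−5) = 1.4000 at ρ = 3/4.
At K = 2 the sum is 1.3125 < 1.4000; at K = 3 it is 1.7344 ≥ 1.4000.
So the minimum punishment length is K = 3.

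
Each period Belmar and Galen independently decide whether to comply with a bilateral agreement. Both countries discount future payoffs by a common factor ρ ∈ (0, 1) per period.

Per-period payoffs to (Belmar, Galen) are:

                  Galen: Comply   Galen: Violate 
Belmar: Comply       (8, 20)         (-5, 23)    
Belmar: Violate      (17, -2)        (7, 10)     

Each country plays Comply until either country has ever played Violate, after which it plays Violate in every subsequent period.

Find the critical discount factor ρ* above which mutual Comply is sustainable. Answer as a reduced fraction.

Belmar: cooperation gives 8 each period; deviation gives 17 once then 7 forever.
  8/(1−ρ) ≥ 17 + 7ρ/(1−ρ) ⇒ ρ ≥ 9/10.
Galen: cooperation gives 20 each period; deviation gives 23 once then 10 forever.
  ρ ≥ 3/13.
Both must hold, so the binding constraint is Belmar's: ρ ≥ 9/10.

9/10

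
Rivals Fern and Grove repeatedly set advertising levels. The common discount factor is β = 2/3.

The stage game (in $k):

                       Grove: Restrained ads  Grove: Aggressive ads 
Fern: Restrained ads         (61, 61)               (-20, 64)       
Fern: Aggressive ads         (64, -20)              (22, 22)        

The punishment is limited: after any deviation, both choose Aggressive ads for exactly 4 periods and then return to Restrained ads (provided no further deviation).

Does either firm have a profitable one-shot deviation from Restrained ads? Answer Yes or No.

No

IC: β+…+β^4 ≥ (64−61)/(61−22) = 1/13.
At β = 2/3: partial sum = 1.6049 ≥ 0.0769. Cooperation sustainable.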